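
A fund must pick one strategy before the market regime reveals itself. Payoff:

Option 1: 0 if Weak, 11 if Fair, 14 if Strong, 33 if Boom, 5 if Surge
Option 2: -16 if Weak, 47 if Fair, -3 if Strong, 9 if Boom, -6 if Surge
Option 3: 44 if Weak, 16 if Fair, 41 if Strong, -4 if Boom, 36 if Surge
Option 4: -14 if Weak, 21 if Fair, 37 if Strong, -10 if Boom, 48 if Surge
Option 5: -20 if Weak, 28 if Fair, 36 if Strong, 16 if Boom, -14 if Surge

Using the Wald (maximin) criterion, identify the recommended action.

Row minima: Option 1=0, Option 2=-16, Option 3=-4, Option 4=-14, Option 5=-20
Best worst-case = 0 → Option 1.

Option 1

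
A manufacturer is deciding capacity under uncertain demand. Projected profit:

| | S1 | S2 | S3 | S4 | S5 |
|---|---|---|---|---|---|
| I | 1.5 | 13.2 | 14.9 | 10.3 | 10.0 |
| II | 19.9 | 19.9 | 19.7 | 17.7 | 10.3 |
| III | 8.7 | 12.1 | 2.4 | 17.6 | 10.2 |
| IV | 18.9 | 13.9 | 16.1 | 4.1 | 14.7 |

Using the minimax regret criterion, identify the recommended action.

II

Column bests: S1=19.9, S2=19.9, S3=19.7, S4=17.7, S5=14.7.
I regrets: 18.4, 6.7, 4.8, 7.4, 4.7 → max 18.4
II regrets: 0.0, 0.0, 0.0, 0.0, 4.4 → max 4.4
III regrets: 11.2, 7.8, 17.3, 0.1, 4.5 → max 17.3
IV regrets: 1.0, 6.0, 3.6, 13.6, 0.0 → max 13.6
Smallest max regret = 4.4 → II.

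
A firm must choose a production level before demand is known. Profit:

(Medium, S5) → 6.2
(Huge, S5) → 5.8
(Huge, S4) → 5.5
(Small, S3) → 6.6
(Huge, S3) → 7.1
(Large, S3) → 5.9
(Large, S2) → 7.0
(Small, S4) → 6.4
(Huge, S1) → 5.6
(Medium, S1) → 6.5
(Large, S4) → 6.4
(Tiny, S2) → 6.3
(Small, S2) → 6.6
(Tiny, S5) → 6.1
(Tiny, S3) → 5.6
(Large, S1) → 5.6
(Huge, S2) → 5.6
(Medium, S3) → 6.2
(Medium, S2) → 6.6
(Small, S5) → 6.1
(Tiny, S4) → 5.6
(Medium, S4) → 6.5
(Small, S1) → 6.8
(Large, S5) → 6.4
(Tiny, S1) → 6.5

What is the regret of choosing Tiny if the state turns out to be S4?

0.9

Best payoff under S4 is 6.5.
Regret = 6.5 − 5.6 = 0.9.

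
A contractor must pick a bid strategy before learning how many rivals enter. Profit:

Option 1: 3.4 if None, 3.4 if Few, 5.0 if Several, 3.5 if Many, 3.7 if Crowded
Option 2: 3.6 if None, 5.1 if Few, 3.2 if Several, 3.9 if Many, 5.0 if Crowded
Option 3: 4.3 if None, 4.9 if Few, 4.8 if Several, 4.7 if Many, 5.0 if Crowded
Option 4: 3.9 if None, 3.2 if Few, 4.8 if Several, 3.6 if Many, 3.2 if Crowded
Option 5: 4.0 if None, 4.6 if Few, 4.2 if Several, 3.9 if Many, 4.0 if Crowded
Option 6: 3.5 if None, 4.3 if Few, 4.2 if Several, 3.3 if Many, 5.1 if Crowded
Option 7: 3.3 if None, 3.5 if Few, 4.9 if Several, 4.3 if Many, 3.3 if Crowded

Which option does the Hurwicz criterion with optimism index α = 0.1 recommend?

Option 3

Option 1: 0.1·5.0 + 0.9·3.4 = 3.56
Option 2: 0.1·5.1 + 0.9·3.2 = 3.39
Option 3: 0.1·5.0 + 0.9·4.3 = 4.37
Option 4: 0.1·4.8 + 0.9·3.2 = 3.36
Option 5: 0.1·4.6 + 0.9·3.9 = 3.97
Option 6: 0.1·5.1 + 0.9·3.3 = 3.48
Option 7: 0.1·4.9 + 0.9·3.3 = 3.46
Highest Hurwicz score = 4.37 → Option 3.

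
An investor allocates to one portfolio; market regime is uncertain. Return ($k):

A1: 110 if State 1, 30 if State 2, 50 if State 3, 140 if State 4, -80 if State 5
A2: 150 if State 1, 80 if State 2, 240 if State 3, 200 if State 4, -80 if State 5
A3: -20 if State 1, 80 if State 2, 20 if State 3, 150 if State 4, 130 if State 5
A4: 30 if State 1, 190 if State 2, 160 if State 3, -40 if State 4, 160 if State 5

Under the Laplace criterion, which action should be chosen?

Row averages: A1=50, A2=118, A3=72, A4=100
Highest average = 118 → A2.

A2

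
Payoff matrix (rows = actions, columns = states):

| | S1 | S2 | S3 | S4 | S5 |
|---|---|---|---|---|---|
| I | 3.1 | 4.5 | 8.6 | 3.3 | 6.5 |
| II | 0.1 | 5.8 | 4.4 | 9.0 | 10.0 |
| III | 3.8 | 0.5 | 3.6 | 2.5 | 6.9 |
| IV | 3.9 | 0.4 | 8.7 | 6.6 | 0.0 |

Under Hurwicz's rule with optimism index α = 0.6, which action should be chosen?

I: 0.6·8.6 + 0.4·3.1 = 6.4
II: 0.6·10.0 + 0.4·0.1 = 6.04
III: 0.6·6.9 + 0.4·0.5 = 4.34
IV: 0.6·8.7 + 0.4·0.0 = 5.22
Highest Hurwicz score = 6.4 → I.

I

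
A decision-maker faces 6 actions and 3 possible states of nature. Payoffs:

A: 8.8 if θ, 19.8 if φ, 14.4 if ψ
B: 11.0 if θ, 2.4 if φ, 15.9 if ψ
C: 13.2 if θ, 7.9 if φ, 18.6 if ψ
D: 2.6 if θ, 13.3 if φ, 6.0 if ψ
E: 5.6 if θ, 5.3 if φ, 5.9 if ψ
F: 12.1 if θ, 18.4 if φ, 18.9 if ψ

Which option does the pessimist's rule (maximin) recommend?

Row minima: A=8.8, B=2.4, C=7.9, D=2.6, E=5.3, F=12.1
Best worst-case = 12.1 → F.

F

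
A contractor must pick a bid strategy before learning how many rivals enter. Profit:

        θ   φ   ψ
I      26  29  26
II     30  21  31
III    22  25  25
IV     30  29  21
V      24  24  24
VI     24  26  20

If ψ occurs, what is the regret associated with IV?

Best payoff under ψ is 31.
Regret = 31 − 21 = 10.

10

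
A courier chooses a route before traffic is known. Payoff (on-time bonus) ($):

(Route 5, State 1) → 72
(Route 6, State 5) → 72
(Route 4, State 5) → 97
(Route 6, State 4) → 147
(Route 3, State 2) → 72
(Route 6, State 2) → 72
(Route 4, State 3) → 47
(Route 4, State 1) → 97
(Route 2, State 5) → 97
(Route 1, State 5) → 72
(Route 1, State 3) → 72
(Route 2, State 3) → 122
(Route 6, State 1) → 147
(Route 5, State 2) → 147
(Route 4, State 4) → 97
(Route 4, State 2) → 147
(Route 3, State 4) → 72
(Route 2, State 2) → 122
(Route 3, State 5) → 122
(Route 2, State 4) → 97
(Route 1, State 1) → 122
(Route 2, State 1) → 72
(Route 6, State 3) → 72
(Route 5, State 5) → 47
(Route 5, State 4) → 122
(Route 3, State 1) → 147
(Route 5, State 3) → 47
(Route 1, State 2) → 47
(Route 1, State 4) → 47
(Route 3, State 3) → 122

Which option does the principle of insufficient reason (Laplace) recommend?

Row averages: Route 1=72, Route 2=102, Route 3=107, Route 4=97, Route 5=87, Route 6=102
Highest average = 107 → Route 3.

Route 3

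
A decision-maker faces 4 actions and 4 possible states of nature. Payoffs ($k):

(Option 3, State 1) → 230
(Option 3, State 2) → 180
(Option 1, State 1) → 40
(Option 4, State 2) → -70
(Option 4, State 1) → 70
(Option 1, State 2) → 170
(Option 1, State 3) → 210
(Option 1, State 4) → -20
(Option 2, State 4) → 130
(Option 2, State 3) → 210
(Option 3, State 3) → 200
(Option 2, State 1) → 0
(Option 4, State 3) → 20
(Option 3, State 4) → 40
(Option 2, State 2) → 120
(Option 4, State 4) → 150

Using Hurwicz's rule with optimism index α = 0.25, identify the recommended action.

Option 3

Option 1: 0.25·210 + 0.75·(-20) = 37.5
Option 2: 0.25·210 + 0.75·0 = 52.5
Option 3: 0.25·230 + 0.75·40 = 87.5
Option 4: 0.25·150 + 0.75·(-70) = -15
Highest Hurwicz score = 87.5 → Option 3.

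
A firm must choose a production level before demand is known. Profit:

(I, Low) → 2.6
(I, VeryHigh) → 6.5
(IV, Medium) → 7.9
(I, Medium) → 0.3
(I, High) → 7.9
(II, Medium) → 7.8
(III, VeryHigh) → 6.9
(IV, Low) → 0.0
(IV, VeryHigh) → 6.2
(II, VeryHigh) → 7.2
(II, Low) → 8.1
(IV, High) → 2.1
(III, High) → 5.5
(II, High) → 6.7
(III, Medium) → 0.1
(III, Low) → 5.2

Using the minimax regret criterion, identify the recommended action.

Column bests: Low=8.1, Medium=7.9, High=7.9, VeryHigh=7.2.
I regrets: 5.5, 7.6, 0.0, 0.7 → max 7.6
II regrets: 0.0, 0.1, 1.2, 0.0 → max 1.2
III regrets: 2.9, 7.8, 2.4, 0.3 → max 7.8
IV regrets: 8.1, 0.0, 5.8, 1.0 → max 8.1
Smallest max regret = 1.2 → II.

II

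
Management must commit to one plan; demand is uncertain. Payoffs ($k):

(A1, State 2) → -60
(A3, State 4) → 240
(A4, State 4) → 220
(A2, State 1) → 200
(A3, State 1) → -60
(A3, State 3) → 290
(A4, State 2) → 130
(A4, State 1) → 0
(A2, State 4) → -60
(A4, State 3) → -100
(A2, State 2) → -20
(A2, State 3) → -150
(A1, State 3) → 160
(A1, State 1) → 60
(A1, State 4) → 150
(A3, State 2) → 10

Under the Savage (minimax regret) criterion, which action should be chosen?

Column bests: State 1=200, State 2=130, State 3=290, State 4=240.
A1 regrets: 140, 190, 130, 90 → max 190
A2 regrets: 0, 150, 440, 300 → max 440
A3 regrets: 260, 120, 0, 0 → max 260
A4 regrets: 200, 0, 390, 20 → max 390
Smallest max regret = 190 → A1.

A1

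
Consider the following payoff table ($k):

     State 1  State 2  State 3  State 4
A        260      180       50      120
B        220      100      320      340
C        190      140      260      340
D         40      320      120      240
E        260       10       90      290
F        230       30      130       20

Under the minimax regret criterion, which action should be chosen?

C

Column bests: State 1=260, State 2=320, State 3=320, State 4=340.
A regrets: 0, 140, 270, 220 → max 270
B regrets: 40, 220, 0, 0 → max 220
C regrets: 70, 180, 60, 0 → max 180
D regrets: 220, 0, 200, 100 → max 220
E regrets: 0, 310, 230, 50 → max 310
F regrets: 30, 290, 190, 320 → max 320
Smallest max regret = 180 → C.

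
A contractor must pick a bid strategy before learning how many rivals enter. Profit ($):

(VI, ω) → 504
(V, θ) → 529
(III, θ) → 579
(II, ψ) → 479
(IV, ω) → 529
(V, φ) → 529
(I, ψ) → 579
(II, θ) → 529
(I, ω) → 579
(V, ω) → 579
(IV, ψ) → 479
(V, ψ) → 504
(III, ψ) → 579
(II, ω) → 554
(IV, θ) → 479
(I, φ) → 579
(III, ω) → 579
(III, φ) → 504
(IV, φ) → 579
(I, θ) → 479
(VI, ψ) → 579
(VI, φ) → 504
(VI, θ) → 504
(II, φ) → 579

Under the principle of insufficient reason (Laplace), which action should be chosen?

Row averages: I=554, II=535.25, III=560.25, IV=516.5, V=535.25, VI=522.75
Highest average = 560.25 → III.

III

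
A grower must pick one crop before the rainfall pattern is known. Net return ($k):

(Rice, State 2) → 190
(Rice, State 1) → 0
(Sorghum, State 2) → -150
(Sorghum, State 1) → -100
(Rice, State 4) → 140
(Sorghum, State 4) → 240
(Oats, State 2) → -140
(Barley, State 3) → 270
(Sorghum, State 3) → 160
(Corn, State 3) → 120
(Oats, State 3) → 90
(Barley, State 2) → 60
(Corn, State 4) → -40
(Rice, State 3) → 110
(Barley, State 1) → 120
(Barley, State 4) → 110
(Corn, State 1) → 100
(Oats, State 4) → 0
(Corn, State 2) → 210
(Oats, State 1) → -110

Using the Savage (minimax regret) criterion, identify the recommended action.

Column bests: State 1=120, State 2=210, State 3=270, State 4=240.
Oats regrets: 230, 350, 180, 240 → max 350
Sorghum regrets: 220, 360, 110, 0 → max 360
Rice regrets: 120, 20, 160, 100 → max 160
Corn regrets: 20, 0, 150, 280 → max 280
Barley regrets: 0, 150, 0, 130 → max 150
Smallest max regret = 150 → Barley.

Barley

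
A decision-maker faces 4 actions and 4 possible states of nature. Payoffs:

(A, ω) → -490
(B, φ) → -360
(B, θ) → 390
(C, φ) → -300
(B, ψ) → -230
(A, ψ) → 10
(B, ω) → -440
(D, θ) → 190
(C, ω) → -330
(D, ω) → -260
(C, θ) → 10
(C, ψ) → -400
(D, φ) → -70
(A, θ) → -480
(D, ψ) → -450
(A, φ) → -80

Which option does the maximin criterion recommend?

Row minima: A=-490, B=-440, C=-400, D=-450
Best worst-case = -400 → C.

C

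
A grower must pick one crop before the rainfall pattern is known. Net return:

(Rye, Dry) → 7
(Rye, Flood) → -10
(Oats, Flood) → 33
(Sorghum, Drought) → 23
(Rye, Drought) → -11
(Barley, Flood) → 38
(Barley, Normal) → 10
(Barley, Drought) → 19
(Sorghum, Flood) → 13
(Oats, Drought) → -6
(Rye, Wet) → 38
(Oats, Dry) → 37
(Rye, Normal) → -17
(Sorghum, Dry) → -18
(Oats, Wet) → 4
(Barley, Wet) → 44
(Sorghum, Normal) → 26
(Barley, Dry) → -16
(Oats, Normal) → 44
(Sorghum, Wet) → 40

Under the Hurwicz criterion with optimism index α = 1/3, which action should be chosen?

Rye: 1/3·38 + 2/3·(-17) = 4/3
Sorghum: 1/3·40 + 2/3·(-18) = 4/3
Barley: 1/3·44 + 2/3·(-16) = 4
Oats: 1/3·44 + 2/3·(-6) = 32/3
Highest Hurwicz score = 32/3 → Oats.

Oats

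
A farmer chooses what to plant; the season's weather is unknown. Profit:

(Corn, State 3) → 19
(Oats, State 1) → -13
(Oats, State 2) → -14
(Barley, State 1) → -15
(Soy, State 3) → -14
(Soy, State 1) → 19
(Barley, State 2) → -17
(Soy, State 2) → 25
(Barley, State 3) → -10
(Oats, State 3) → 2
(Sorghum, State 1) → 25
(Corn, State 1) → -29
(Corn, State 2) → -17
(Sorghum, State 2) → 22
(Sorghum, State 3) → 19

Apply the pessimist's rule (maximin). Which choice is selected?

Row minima: Corn=-29, Barley=-17, Sorghum=19, Soy=-14, Oats=-14
Best worst-case = 19 → Sorghum.

Sorghum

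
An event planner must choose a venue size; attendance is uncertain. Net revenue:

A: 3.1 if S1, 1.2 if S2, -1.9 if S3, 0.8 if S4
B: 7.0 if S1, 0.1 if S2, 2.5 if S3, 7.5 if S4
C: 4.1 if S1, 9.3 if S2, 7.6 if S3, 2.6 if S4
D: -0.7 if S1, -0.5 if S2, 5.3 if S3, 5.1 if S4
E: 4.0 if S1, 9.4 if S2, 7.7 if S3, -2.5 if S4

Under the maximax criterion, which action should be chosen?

E

Row maxima: A=3.1, B=7.5, C=9.3, D=5.3, E=9.4
Best best-case = 9.4 → E.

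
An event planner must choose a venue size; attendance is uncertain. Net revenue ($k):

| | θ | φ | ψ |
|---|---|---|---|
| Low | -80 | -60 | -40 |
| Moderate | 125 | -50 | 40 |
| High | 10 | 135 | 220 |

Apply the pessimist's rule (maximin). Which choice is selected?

High

Row minima: Low=-80, Moderate=-50, High=10
Best worst-case = 10 → High.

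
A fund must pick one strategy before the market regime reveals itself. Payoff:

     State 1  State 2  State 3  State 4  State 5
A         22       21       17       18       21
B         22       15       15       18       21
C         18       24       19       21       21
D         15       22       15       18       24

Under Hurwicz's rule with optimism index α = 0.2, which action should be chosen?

C

A: 0.2·22 + 0.8·17 = 18
B: 0.2·22 + 0.8·15 = 16.4
C: 0.2·24 + 0.8·18 = 19.2
D: 0.2·24 + 0.8·15 = 16.8
Highest Hurwicz score = 19.2 → C.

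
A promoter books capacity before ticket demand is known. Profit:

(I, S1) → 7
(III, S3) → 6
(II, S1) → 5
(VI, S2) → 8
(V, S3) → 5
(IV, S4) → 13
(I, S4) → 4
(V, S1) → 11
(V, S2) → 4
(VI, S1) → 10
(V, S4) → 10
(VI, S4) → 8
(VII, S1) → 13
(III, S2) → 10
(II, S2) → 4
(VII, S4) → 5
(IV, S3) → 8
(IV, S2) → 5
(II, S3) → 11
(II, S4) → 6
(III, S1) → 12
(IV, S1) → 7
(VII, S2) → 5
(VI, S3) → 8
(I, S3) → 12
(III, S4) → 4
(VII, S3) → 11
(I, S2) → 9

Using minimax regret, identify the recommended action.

Column bests: S1=13, S2=10, S3=12, S4=13.
I regrets: 6, 1, 0, 9 → max 9
II regrets: 8, 6, 1, 7 → max 8
III regrets: 1, 0, 6, 9 → max 9
IV regrets: 6, 5, 4, 0 → max 6
V regrets: 2, 6, 7, 3 → max 7
VI regrets: 3, 2, 4, 5 → max 5
VII regrets: 0, 5, 1, 8 → max 8
Smallest max regret = 5 → VI.

VI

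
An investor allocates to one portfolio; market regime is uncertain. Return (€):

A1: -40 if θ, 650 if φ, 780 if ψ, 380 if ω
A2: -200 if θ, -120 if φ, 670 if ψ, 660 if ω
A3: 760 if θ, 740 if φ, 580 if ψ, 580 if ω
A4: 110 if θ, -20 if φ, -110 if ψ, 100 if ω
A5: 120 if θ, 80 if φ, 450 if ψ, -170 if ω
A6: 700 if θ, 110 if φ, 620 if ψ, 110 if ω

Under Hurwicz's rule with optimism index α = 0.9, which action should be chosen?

A1: 0.9·780 + 0.1·(-40) = 698
A2: 0.9·670 + 0.1·(-200) = 583
A3: 0.9·760 + 0.1·580 = 742
A4: 0.9·110 + 0.1·(-110) = 88
A5: 0.9·450 + 0.1·(-170) = 388
A6: 0.9·700 + 0.1·110 = 641
Highest Hurwicz score = 742 → A3.

A3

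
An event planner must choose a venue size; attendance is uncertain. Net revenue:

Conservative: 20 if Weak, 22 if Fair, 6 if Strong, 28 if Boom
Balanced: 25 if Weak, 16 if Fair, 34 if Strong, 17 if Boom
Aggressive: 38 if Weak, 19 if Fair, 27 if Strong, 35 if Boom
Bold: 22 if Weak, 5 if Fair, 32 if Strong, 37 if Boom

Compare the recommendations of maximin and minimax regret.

maximin → Aggressive; minimax regret → Aggressive (agree)

Row minima: Conservative=6, Balanced=16, Aggressive=19, Bold=5
Best worst-case = 19 → Aggressive.
Column bests: Weak=38, Fair=22, Strong=34, Boom=37.
Conservative regrets: 18, 0, 28, 9 → max 28
Balanced regrets: 13, 6, 0, 20 → max 20
Aggressive regrets: 0, 3, 7, 2 → max 7
Bold regrets: 16, 17, 2, 0 → max 17
Smallest max regret = 7 → Aggressive.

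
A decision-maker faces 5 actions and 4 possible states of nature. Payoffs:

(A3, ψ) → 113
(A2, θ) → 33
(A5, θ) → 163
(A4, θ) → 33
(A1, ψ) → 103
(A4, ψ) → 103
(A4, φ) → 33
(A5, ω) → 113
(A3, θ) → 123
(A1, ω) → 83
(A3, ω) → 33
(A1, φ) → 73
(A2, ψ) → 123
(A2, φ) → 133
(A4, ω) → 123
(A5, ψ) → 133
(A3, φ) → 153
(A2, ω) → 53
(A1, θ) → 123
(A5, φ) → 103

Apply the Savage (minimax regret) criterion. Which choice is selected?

Column bests: θ=163, φ=153, ψ=133, ω=123.
A1 regrets: 40, 80, 30, 40 → max 80
A2 regrets: 130, 20, 10, 70 → max 130
A3 regrets: 40, 0, 20, 90 → max 90
A4 regrets: 130, 120, 30, 0 → max 130
A5 regrets: 0, 50, 0, 10 → max 50
Smallest max regret = 50 → A5.

A5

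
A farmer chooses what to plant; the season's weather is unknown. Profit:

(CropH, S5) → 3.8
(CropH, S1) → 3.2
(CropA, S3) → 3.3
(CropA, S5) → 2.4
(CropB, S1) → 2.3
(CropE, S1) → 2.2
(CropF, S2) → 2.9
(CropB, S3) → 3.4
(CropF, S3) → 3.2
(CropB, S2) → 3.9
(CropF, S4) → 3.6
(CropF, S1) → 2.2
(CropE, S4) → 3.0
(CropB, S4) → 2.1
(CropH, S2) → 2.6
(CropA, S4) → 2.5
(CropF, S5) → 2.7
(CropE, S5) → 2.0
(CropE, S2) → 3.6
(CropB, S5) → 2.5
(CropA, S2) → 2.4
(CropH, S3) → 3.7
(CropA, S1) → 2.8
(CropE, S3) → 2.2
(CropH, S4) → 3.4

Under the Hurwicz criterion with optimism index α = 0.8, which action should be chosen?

CropH

CropE: 0.8·3.6 + 0.2·2.0 = 3.28
CropH: 0.8·3.8 + 0.2·2.6 = 3.56
CropF: 0.8·3.6 + 0.2·2.2 = 3.32
CropA: 0.8·3.3 + 0.2·2.4 = 3.12
CropB: 0.8·3.9 + 0.2·2.1 = 3.54
Highest Hurwicz score = 3.56 → CropH.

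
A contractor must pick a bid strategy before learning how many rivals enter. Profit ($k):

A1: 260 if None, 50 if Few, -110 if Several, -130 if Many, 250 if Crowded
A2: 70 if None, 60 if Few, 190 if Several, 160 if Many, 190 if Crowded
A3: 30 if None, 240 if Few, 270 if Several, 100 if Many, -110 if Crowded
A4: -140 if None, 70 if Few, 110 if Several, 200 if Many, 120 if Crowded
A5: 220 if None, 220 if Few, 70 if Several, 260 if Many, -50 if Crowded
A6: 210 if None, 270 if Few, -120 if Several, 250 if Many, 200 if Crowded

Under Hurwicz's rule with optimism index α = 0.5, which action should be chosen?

A1: 0.5·260 + 0.5·(-130) = 65
A2: 0.5·190 + 0.5·60 = 125
A3: 0.5·270 + 0.5·(-110) = 80
A4: 0.5·200 + 0.5·(-140) = 30
A5: 0.5·260 + 0.5·(-50) = 105
A6: 0.5·270 + 0.5·(-120) = 75
Highest Hurwicz score = 125 → A2.

A2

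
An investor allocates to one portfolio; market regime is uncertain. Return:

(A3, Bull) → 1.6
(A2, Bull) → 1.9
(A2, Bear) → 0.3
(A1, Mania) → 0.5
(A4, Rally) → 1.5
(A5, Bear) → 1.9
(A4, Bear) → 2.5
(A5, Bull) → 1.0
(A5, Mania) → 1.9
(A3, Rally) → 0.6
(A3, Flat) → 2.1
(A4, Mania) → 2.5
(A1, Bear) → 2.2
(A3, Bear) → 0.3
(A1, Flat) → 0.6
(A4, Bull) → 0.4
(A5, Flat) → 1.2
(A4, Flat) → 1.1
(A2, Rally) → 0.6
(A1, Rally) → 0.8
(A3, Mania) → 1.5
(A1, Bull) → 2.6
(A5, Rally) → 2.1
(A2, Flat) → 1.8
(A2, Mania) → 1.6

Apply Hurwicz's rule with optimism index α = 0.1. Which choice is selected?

A5

A1: 0.1·2.6 + 0.9·0.5 = 0.71
A2: 0.1·1.9 + 0.9·0.3 = 0.46
A3: 0.1·2.1 + 0.9·0.3 = 0.48
A4: 0.1·2.5 + 0.9·0.4 = 0.61
A5: 0.1·2.1 + 0.9·1.0 = 1.11
Highest Hurwicz score = 1.11 → A5.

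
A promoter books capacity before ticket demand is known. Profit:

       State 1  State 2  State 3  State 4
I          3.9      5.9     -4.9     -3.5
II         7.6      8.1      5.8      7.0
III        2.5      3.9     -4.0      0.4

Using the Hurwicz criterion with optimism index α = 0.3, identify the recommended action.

I: 0.3·5.9 + 0.7·(-4.9) = -1.66
II: 0.3·8.1 + 0.7·5.8 = 6.49
III: 0.3·3.9 + 0.7·(-4.0) = -1.63
Highest Hurwicz score = 6.49 → II.

II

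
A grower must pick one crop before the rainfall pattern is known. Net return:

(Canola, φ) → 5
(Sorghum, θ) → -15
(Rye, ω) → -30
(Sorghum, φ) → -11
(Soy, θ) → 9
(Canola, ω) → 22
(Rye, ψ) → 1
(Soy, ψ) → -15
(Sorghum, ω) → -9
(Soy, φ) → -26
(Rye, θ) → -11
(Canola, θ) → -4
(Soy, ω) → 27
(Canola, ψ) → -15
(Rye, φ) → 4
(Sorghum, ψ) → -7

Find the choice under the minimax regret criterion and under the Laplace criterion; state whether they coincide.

Column bests: θ=9, φ=5, ψ=1, ω=27.
Sorghum regrets: 24, 16, 8, 36 → max 36
Canola regrets: 13, 0, 16, 5 → max 16
Soy regrets: 0, 31, 16, 0 → max 31
Rye regrets: 20, 1, 0, 57 → max 57
Smallest max regret = 16 → Canola.
Row averages: Sorghum=-10.5, Canola=2, Soy=-1.25, Rye=-9
Highest average = 2 → Canola.

minimax regret → Canola; laplace → Canola (agree)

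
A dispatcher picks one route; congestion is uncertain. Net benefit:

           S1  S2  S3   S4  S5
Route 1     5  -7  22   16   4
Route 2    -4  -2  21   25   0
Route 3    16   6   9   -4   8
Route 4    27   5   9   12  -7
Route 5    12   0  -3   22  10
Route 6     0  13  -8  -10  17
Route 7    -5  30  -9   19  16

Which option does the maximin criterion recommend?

Route 5

Row minima: Route 1=-7, Route 2=-4, Route 3=-4, Route 4=-7, Route 5=-3, Route 6=-10, Route 7=-9
Best worst-case = -3 → Route 5.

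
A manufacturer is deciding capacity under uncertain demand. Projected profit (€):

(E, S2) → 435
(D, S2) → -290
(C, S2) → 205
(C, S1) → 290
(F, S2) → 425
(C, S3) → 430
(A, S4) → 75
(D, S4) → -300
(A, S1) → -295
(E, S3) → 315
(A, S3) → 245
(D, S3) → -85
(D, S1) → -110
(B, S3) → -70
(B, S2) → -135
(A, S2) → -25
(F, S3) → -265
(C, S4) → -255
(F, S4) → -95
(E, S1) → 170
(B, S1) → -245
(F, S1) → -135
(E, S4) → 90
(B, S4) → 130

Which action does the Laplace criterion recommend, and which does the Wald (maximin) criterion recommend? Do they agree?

Row averages: A=0, B=-80, C=167.5, D=-196.25, E=252.5, F=-17.5
Highest average = 252.5 → E.
Row minima: A=-295, B=-245, C=-255, D=-300, E=90, F=-265
Best worst-case = 90 → E.

laplace → E; maximin → E (agree)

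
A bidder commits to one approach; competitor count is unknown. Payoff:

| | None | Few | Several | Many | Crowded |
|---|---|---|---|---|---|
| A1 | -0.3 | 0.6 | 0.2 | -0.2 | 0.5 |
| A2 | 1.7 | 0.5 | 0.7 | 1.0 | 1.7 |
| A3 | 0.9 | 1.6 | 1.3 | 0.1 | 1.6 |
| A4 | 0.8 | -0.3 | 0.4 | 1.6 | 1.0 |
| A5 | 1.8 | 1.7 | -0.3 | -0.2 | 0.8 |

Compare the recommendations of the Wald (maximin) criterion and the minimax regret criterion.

Row minima: A1=-0.3, A2=0.5, A3=0.1, A4=-0.3, A5=-0.3
Best worst-case = 0.5 → A2.
Column bests: None=1.8, Few=1.7, Several=1.3, Many=1.6, Crowded=1.7.
A1 regrets: 2.1, 1.1, 1.1, 1.8, 1.2 → max 2.1
A2 regrets: 0.1, 1.2, 0.6, 0.6, 0.0 → max 1.2
A3 regrets: 0.9, 0.1, 0.0, 1.5, 0.1 → max 1.5
A4 regrets: 1.0, 2.0, 0.9, 0.0, 0.7 → max 2.0
A5 regrets: 0.0, 0.0, 1.6, 1.8, 0.9 → max 1.8
Smallest max regret = 1.2 → A2.

maximin → A2; minimax regret → A2 (agree)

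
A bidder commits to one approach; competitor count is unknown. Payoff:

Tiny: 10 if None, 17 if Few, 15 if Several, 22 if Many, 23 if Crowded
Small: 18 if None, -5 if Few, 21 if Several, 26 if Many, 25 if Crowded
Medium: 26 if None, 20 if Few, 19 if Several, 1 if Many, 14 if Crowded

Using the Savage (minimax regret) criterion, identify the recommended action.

Column bests: None=26, Few=20, Several=21, Many=26, Crowded=25.
Tiny regrets: 16, 3, 6, 4, 2 → max 16
Small regrets: 8, 25, 0, 0, 0 → max 25
Medium regrets: 0, 0, 2, 25, 11 → max 25
Smallest max regret = 16 → Tiny.

Tiny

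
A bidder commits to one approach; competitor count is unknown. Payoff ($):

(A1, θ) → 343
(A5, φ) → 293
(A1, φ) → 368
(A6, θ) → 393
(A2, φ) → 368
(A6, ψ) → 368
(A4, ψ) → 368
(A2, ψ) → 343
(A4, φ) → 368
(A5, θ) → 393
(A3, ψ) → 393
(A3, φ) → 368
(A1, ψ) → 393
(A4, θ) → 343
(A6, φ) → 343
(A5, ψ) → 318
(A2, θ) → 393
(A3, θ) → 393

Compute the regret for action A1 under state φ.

Best payoff under φ is 368.
Regret = 368 − 368 = 0.

0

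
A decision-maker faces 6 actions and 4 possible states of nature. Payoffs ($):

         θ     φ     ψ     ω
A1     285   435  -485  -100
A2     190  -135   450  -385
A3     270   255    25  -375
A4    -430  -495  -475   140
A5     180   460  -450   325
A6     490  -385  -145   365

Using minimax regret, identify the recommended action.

A3

Column bests: θ=490, φ=460, ψ=450, ω=365.
A1 regrets: 205, 25, 935, 465 → max 935
A2 regrets: 300, 595, 0, 750 → max 750
A3 regrets: 220, 205, 425, 740 → max 740
A4 regrets: 920, 955, 925, 225 → max 955
A5 regrets: 310, 0, 900, 40 → max 900
A6 regrets: 0, 845, 595, 0 → max 845
Smallest max regret = 740 → A3.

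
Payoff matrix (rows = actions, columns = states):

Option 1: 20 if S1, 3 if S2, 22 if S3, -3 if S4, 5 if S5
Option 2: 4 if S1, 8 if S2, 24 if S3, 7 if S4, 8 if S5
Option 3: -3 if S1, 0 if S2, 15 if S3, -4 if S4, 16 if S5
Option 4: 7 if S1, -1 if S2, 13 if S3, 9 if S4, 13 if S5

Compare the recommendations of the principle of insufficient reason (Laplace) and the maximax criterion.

Row averages: Option 1=9.4, Option 2=10.2, Option 3=4.8, Option 4=8.2
Highest average = 10.2 → Option 2.
Row maxima: Option 1=22, Option 2=24, Option 3=16, Option 4=13
Best best-case = 24 → Option 2.

laplace → Option 2; maximax → Option 2 (agree)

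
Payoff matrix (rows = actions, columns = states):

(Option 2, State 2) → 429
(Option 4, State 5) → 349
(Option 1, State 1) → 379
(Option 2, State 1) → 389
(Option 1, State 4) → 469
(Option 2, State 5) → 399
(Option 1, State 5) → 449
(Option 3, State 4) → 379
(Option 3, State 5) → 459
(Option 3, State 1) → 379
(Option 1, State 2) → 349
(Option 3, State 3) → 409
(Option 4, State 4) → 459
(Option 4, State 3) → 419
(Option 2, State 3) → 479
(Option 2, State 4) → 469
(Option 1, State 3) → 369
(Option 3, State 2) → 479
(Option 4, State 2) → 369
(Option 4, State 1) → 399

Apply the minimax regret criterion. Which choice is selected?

Column bests: State 1=399, State 2=479, State 3=479, State 4=469, State 5=459.
Option 1 regrets: 20, 130, 110, 0, 10 → max 130
Option 2 regrets: 10, 50, 0, 0, 60 → max 60
Option 3 regrets: 20, 0, 70, 90, 0 → max 90
Option 4 regrets: 0, 110, 60, 10, 110 → max 110
Smallest max regret = 60 → Option 2.

Option 2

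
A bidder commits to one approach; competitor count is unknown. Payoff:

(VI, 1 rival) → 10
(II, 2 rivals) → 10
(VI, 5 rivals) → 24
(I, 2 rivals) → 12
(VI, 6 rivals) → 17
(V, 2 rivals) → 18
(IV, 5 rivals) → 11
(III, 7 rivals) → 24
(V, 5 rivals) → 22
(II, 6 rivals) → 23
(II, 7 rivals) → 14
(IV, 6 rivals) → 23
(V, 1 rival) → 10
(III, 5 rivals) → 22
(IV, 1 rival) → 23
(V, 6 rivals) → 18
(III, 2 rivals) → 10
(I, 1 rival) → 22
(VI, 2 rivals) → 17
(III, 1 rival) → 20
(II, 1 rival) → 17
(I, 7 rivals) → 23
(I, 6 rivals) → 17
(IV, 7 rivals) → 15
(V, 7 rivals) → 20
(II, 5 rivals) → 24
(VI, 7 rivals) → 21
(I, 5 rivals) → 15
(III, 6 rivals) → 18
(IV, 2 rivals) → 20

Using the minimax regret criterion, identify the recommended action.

I

Column bests: 1 rival=23, 2 rivals=20, 5 rivals=24, 6 rivals=23, 7 rivals=24.
I regrets: 1, 8, 9, 6, 1 → max 9
II regrets: 6, 10, 0, 0, 10 → max 10
III regrets: 3, 10, 2, 5, 0 → max 10
IV regrets: 0, 0, 13, 0, 9 → max 13
V regrets: 13, 2, 2, 5, 4 → max 13
VI regrets: 13, 3, 0, 6, 3 → max 13
Smallest max regret = 9 → I.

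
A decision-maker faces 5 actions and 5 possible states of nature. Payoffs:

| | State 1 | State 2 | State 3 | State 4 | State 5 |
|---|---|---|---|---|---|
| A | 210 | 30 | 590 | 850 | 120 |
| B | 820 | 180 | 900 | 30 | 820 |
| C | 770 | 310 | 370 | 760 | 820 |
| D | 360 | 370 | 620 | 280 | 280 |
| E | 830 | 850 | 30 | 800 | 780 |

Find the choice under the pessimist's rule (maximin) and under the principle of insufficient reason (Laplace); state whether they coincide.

maximin → C; laplace → E (disagree)

Row minima: A=30, B=30, C=310, D=280, E=30
Best worst-case = 310 → C.
Row averages: A=360, B=550, C=606, D=382, E=658
Highest average = 658 → E.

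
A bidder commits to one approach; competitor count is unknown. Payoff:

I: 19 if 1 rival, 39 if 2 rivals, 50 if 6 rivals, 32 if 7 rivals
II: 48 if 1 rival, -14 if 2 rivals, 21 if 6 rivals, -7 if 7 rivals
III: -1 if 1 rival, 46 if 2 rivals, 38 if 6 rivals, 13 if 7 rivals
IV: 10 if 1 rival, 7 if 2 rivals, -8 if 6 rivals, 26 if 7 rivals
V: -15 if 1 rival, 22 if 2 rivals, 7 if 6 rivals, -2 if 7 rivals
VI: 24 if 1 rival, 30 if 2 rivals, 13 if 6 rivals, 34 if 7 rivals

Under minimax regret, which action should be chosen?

Column bests: 1 rival=48, 2 rivals=46, 6 rivals=50, 7 rivals=34.
I regrets: 29, 7, 0, 2 → max 29
II regrets: 0, 60, 29, 41 → max 60
III regrets: 49, 0, 12, 21 → max 49
IV regrets: 38, 39, 58, 8 → max 58
V regrets: 63, 24, 43, 36 → max 63
VI regrets: 24, 16, 37, 0 → max 37
Smallest max regret = 29 → I.

I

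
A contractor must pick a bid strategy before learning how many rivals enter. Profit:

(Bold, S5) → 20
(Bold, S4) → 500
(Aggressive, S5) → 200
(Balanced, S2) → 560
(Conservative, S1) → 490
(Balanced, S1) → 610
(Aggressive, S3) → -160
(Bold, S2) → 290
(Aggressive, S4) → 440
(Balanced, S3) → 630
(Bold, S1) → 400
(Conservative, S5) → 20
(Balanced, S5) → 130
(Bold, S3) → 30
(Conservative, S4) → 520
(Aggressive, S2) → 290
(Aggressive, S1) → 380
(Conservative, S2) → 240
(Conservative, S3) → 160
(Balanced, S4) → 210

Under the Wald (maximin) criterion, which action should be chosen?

Row minima: Conservative=20, Balanced=130, Aggressive=-160, Bold=20
Best worst-case = 130 → Balanced.

Balanced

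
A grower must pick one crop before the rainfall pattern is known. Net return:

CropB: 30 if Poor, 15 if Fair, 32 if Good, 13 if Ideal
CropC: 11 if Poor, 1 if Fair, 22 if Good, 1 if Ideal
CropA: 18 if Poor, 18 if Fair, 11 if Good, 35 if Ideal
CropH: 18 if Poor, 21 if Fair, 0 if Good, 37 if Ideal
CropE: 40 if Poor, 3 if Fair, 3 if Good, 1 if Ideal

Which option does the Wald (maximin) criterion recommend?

Row minima: CropB=13, CropC=1, CropA=11, CropH=0, CropE=1
Best worst-case = 13 → CropB.

CropB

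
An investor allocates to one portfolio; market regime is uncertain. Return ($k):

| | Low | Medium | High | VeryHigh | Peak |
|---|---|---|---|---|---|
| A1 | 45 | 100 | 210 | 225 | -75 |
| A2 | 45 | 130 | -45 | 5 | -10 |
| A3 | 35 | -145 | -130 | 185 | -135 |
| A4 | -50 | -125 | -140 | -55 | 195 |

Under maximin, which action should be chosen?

Row minima: A1=-75, A2=-45, A3=-145, A4=-140
Best worst-case = -45 → A2.

A2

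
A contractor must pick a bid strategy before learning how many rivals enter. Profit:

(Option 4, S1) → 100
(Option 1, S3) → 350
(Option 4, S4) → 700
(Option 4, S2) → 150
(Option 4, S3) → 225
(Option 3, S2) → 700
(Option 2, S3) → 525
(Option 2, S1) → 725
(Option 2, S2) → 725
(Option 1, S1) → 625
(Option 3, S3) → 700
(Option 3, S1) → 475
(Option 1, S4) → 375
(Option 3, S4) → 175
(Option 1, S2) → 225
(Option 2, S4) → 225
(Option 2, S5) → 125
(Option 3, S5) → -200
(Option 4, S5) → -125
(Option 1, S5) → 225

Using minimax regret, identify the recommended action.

Column bests: S1=725, S2=725, S3=700, S4=700, S5=225.
Option 1 regrets: 100, 500, 350, 325, 0 → max 500
Option 2 regrets: 0, 0, 175, 475, 100 → max 475
Option 3 regrets: 250, 25, 0, 525, 425 → max 525
Option 4 regrets: 625, 575, 475, 0, 350 → max 625
Smallest max regret = 475 → Option 2.

Option 2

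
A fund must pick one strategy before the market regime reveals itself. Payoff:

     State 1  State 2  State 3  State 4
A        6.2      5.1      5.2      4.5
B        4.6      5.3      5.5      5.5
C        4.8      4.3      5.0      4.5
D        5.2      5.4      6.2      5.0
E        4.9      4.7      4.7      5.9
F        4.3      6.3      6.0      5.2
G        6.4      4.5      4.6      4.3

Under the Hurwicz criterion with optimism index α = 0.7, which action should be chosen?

D

A: 0.7·6.2 + 0.3·4.5 = 5.69
B: 0.7·5.5 + 0.3·4.6 = 5.23
C: 0.7·5.0 + 0.3·4.3 = 4.79
D: 0.7·6.2 + 0.3·5.0 = 5.84
E: 0.7·5.9 + 0.3·4.7 = 5.54
F: 0.7·6.3 + 0.3·4.3 = 5.7
G: 0.7·6.4 + 0.3·4.3 = 5.77
Highest Hurwicz score = 5.84 → D.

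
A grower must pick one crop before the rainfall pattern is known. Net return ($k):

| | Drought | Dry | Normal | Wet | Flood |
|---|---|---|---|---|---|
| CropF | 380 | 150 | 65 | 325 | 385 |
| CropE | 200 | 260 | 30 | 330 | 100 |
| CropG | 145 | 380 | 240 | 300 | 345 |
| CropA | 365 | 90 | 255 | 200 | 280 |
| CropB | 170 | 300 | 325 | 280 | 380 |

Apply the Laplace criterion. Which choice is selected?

Row averages: CropF=261, CropE=184, CropG=282, CropA=238, CropB=291
Highest average = 291 → CropB.

CropB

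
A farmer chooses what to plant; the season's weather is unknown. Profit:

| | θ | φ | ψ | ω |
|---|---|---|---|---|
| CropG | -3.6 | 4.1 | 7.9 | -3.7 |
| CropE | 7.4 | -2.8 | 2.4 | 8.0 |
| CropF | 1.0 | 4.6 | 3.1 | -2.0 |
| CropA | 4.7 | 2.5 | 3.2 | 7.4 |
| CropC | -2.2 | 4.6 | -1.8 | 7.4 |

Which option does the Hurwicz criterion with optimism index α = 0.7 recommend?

CropG: 0.7·7.9 + 0.3·(-3.7) = 4.42
CropE: 0.7·8.0 + 0.3·(-2.8) = 4.76
CropF: 0.7·4.6 + 0.3·(-2.0) = 2.62
CropA: 0.7·7.4 + 0.3·2.5 = 5.93
CropC: 0.7·7.4 + 0.3·(-2.2) = 4.52
Highest Hurwicz score = 5.93 → CropA.

CropA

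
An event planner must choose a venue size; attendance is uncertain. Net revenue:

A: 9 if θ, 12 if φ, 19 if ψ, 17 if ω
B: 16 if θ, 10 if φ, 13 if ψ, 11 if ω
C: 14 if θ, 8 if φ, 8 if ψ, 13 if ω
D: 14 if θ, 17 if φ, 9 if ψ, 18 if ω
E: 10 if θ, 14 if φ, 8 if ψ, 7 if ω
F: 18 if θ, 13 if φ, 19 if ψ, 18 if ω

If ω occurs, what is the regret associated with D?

0

Best payoff under ω is 18.
Regret = 18 − 18 = 0.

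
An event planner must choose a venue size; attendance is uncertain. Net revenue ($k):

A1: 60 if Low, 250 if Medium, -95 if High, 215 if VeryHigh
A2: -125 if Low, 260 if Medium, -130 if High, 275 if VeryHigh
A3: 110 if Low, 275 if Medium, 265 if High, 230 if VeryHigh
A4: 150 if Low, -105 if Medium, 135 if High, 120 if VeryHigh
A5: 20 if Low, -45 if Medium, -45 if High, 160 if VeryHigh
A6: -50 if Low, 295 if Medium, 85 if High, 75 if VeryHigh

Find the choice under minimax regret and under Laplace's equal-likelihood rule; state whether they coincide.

Column bests: Low=150, Medium=295, High=265, VeryHigh=275.
A1 regrets: 90, 45, 360, 60 → max 360
A2 regrets: 275, 35, 395, 0 → max 395
A3 regrets: 40, 20, 0, 45 → max 45
A4 regrets: 0, 400, 130, 155 → max 400
A5 regrets: 130, 340, 310, 115 → max 340
A6 regrets: 200, 0, 180, 200 → max 200
Smallest max regret = 45 → A3.
Row averages: A1=107.5, A2=70, A3=220, A4=75, A5=22.5, A6=101.25
Highest average = 220 → A3.

minimax regret → A3; laplace → A3 (agree)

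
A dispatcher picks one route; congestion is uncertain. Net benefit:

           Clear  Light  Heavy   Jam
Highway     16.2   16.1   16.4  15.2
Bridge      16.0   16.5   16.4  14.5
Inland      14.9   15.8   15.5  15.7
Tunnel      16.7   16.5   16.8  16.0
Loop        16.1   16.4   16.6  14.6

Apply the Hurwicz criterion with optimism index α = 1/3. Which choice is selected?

Highway: 1/3·16.4 + 2/3·15.2 = 15.6
Bridge: 1/3·16.5 + 2/3·14.5 = 91/6
Inland: 1/3·15.8 + 2/3·14.9 = 15.2
Tunnel: 1/3·16.8 + 2/3·16.0 = 244/15
Loop: 1/3·16.6 + 2/3·14.6 = 229/15
Highest Hurwicz score = 244/15 → Tunnel.

Tunnel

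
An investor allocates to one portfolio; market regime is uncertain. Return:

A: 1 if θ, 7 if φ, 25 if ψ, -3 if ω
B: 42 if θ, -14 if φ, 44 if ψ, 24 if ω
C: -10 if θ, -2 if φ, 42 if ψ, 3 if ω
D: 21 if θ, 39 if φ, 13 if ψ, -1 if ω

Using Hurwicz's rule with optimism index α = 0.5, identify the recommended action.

A: 0.5·25 + 0.5·(-3) = 11
B: 0.5·44 + 0.5·(-14) = 15
C: 0.5·42 + 0.5·(-10) = 16
D: 0.5·39 + 0.5·(-1) = 19
Highest Hurwicz score = 19 → D.

D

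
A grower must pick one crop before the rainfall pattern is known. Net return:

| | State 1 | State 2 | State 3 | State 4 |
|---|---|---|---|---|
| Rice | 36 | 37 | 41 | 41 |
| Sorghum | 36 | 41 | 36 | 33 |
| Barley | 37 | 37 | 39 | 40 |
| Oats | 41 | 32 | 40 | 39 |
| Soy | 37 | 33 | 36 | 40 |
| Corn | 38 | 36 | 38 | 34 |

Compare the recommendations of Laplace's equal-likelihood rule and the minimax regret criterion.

laplace → Rice; minimax regret → Barley (disagree)

Row averages: Rice=38.75, Sorghum=36.5, Barley=38.25, Oats=38, Soy=36.5, Corn=36.5
Highest average = 38.75 → Rice.
Column bests: State 1=41, State 2=41, State 3=41, State 4=41.
Rice regrets: 5, 4, 0, 0 → max 5
Sorghum regrets: 5, 0, 5, 8 → max 8
Barley regrets: 4, 4, 2, 1 → max 4
Oats regrets: 0, 9, 1, 2 → max 9
Soy regrets: 4, 8, 5, 1 → max 8
Corn regrets: 3, 5, 3, 7 → max 7
Smallest max regret = 4 → Barley.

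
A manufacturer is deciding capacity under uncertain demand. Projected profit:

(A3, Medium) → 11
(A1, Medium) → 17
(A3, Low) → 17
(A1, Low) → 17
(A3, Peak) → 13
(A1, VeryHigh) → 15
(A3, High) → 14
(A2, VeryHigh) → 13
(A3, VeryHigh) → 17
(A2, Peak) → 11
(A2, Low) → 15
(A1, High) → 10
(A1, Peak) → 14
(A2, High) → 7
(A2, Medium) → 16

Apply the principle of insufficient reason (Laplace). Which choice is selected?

Row averages: A1=14.6, A2=12.4, A3=14.4
Highest average = 14.6 → A1.

A1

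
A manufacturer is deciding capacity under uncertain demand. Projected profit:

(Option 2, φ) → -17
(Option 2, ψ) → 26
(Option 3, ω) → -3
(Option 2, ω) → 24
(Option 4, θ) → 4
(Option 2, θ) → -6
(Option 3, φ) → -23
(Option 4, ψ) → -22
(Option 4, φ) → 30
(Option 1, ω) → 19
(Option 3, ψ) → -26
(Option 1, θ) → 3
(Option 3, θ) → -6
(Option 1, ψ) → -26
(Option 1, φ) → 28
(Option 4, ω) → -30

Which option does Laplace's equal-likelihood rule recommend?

Row averages: Option 1=6, Option 2=6.75, Option 3=-14.5, Option 4=-4.5
Highest average = 6.75 → Option 2.

Option 2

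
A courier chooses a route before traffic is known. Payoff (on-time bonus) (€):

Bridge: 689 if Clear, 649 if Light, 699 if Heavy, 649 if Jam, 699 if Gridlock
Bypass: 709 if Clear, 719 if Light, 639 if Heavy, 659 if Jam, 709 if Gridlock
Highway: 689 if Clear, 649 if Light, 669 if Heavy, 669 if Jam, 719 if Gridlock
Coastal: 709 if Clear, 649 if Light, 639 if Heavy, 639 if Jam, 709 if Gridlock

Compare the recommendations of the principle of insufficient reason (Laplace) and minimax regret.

Row averages: Bridge=677, Bypass=687, Highway=679, Coastal=669
Highest average = 687 → Bypass.
Column bests: Clear=709, Light=719, Heavy=699, Jam=669, Gridlock=719.
Bridge regrets: 20, 70, 0, 20, 20 → max 70
Bypass regrets: 0, 0, 60, 10, 10 → max 60
Highway regrets: 20, 70, 30, 0, 0 → max 70
Coastal regrets: 0, 70, 60, 30, 10 → max 70
Smallest max regret = 60 → Bypass.

laplace → Bypass; minimax regret → Bypass (agree)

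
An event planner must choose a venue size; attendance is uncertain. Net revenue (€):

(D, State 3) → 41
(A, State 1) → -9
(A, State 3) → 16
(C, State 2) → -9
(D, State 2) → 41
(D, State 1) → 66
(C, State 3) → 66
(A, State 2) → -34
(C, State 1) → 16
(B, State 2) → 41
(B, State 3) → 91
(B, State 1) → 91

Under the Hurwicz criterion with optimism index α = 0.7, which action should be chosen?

A: 0.7·16 + 0.3·(-34) = 1
B: 0.7·91 + 0.3·41 = 76
C: 0.7·66 + 0.3·(-9) = 43.5
D: 0.7·66 + 0.3·41 = 58.5
Highest Hurwicz score = 76 → B.

B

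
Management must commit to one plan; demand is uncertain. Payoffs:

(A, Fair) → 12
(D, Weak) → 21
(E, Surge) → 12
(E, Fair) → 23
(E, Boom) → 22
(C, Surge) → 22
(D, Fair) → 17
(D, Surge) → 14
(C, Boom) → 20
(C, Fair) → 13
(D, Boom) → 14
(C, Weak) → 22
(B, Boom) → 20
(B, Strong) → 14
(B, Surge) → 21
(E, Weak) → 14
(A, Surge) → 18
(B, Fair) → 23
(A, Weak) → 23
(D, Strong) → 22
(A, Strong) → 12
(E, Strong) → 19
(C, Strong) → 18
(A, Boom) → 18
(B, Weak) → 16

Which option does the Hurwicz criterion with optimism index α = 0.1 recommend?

A: 0.1·23 + 0.9·12 = 13.1
B: 0.1·23 + 0.9·14 = 14.9
C: 0.1·22 + 0.9·13 = 13.9
D: 0.1·22 + 0.9·14 = 14.8
E: 0.1·23 + 0.9·12 = 13.1
Highest Hurwicz score = 14.9 → B.

B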